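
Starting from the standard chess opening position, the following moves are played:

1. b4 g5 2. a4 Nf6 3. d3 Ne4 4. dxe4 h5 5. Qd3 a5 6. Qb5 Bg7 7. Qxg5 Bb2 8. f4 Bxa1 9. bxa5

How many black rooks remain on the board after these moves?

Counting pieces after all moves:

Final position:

  a b c d e f g h
  ─────────────────
8│♜ ♞ ♝ ♛ ♚ · · ♜│8
7│· ♟ ♟ ♟ ♟ ♟ · ·│7
6│· · · · · · · ·│6
5│♙ · · · · · ♕ ♟│5
4│♙ · · · ♙ ♙ · ·│4
3│· · · · · · · ·│3
2│· · ♙ · ♙ · ♙ ♙│2
1│♝ ♘ ♗ · ♔ ♗ ♘ ♖│1
  ─────────────────
  a b c d e f g h


2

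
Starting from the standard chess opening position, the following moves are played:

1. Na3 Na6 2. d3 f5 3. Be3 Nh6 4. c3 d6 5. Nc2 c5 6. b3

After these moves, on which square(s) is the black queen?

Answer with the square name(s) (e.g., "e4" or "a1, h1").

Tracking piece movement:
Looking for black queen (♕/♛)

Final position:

  a b c d e f g h
  ─────────────────
8│♜ · ♝ ♛ ♚ ♝ · ♜│8
7│♟ ♟ · · ♟ · ♟ ♟│7
6│♞ · · ♟ · · · ♞│6
5│· · ♟ · · ♟ · ·│5
4│· · · · · · · ·│4
3│· ♙ ♙ ♙ ♗ · · ·│3
2│♙ · ♘ · ♙ ♙ ♙ ♙│2
1│♖ · · ♕ ♔ ♗ ♘ ♖│1
  ─────────────────
  a b c d e f g h


d8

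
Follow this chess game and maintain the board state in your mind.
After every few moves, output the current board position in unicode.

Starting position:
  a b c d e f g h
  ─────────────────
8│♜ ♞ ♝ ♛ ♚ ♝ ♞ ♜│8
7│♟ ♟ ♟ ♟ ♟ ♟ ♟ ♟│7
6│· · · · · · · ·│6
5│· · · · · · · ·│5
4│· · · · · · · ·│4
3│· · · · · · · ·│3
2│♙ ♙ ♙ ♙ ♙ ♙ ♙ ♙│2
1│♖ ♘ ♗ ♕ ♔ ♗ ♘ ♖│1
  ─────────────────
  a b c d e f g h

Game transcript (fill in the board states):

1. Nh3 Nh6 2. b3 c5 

  a b c d e f g h
  ─────────────────
8│♜ ♞ ♝ ♛ ♚ ♝ · ♜│8
7│♟ ♟ · ♟ ♟ ♟ ♟ ♟│7
6│· · · · · · · ♞│6
5│· · ♟ · · · · ·│5
4│· · · · · · · ·│4
3│· ♙ · · · · · ♘│3
2│♙ · ♙ ♙ ♙ ♙ ♙ ♙│2
1│♖ ♘ ♗ ♕ ♔ ♗ · ♖│1
  ─────────────────
  a b c d e f g h

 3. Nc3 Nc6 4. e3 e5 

  a b c d e f g h
  ─────────────────
8│♜ · ♝ ♛ ♚ ♝ · ♜│8
7│♟ ♟ · ♟ · ♟ ♟ ♟│7
6│· · ♞ · · · · ♞│6
5│· · ♟ · ♟ · · ·│5
4│· · · · · · · ·│4
3│· ♙ ♘ · ♙ · · ♘│3
2│♙ · ♙ ♙ · ♙ ♙ ♙│2
1│♖ · ♗ ♕ ♔ ♗ · ♖│1
  ─────────────────
  a b c d e f g h

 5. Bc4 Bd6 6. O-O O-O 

  a b c d e f g h
  ─────────────────
8│♜ · ♝ ♛ · ♜ ♚ ·│8
7│♟ ♟ · ♟ · ♟ ♟ ♟│7
6│· · ♞ ♝ · · · ♞│6
5│· · ♟ · ♟ · · ·│5
4│· · ♗ · · · · ·│4
3│· ♙ ♘ · ♙ · · ♘│3
2│♙ · ♙ ♙ · ♙ ♙ ♙│2
1│♖ · ♗ ♕ · ♖ ♔ ·│1
  ─────────────────
  a b c d e f g h

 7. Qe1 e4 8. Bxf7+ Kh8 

  a b c d e f g h
  ─────────────────
8│♜ · ♝ ♛ · ♜ · ♚│8
7│♟ ♟ · ♟ · ♗ ♟ ♟│7
6│· · ♞ ♝ · · · ♞│6
5│· · ♟ · · · · ·│5
4│· · · · ♟ · · ·│4
3│· ♙ ♘ · ♙ · · ♘│3
2│♙ · ♙ ♙ · ♙ ♙ ♙│2
1│♖ · ♗ · ♕ ♖ ♔ ·│1
  ─────────────────
  a b c d e f g h



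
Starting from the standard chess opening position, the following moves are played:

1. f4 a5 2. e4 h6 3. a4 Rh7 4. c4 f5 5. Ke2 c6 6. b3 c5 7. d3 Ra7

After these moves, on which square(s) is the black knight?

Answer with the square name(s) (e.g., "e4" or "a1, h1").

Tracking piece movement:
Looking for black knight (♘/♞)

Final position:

  a b c d e f g h
  ─────────────────
8│· ♞ ♝ ♛ ♚ ♝ ♞ ·│8
7│♜ ♟ · ♟ ♟ · ♟ ♜│7
6│· · · · · · · ♟│6
5│♟ · ♟ · · ♟ · ·│5
4│♙ · ♙ · ♙ ♙ · ·│4
3│· ♙ · ♙ · · · ·│3
2│· · · · ♔ · ♙ ♙│2
1│♖ ♘ ♗ ♕ · ♗ ♘ ♖│1
  ─────────────────
  a b c d e f g h


b8, g8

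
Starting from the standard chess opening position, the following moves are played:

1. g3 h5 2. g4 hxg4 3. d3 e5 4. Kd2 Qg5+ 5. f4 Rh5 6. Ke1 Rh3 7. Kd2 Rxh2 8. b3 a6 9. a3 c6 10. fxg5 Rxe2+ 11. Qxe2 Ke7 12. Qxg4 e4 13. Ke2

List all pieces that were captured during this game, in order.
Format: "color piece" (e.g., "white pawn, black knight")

Tracking captures:
  hxg4: captured white pawn
  Rxh2: captured white pawn
  fxg5: captured black queen
  Rxe2+: captured white pawn
  Qxe2: captured black rook
  Qxg4: captured black pawn

white pawn, white pawn, black queen, white pawn, black rook, black pawn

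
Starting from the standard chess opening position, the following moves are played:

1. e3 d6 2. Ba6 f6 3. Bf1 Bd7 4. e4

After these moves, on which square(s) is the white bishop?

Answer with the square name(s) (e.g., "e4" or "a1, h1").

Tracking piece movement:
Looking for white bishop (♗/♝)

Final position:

  a b c d e f g h
  ─────────────────
8│♜ ♞ · ♛ ♚ ♝ ♞ ♜│8
7│♟ ♟ ♟ ♝ ♟ · ♟ ♟│7
6│· · · ♟ · ♟ · ·│6
5│· · · · · · · ·│5
4│· · · · ♙ · · ·│4
3│· · · · · · · ·│3
2│♙ ♙ ♙ ♙ · ♙ ♙ ♙│2
1│♖ ♘ ♗ ♕ ♔ ♗ ♘ ♖│1
  ─────────────────
  a b c d e f g h


c1, f1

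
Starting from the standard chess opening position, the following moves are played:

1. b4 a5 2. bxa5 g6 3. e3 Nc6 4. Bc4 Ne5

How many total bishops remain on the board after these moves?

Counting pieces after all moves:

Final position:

  a b c d e f g h
  ─────────────────
8│♜ · ♝ ♛ ♚ ♝ ♞ ♜│8
7│· ♟ ♟ ♟ ♟ ♟ · ♟│7
6│· · · · · · ♟ ·│6
5│♙ · · · ♞ · · ·│5
4│· · ♗ · · · · ·│4
3│· · · · ♙ · · ·│3
2│♙ · ♙ ♙ · ♙ ♙ ♙│2
1│♖ ♘ ♗ ♕ ♔ · ♘ ♖│1
  ─────────────────
  a b c d e f g h


4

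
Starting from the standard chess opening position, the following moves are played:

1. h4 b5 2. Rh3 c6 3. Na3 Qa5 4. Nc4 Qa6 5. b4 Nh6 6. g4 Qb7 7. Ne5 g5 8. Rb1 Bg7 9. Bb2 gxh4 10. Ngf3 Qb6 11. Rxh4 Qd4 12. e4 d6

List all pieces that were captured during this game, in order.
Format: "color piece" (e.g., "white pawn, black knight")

Tracking captures:
  gxh4: captured white pawn
  Rxh4: captured black pawn

white pawn, black pawn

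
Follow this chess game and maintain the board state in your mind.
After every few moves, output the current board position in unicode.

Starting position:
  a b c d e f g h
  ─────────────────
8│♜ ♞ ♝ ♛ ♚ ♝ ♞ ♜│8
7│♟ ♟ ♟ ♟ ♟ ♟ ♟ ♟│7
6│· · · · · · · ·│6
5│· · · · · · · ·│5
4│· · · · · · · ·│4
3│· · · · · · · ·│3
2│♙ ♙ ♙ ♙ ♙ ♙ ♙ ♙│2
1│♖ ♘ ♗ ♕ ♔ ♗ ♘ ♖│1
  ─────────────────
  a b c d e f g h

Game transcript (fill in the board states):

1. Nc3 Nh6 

  a b c d e f g h
  ─────────────────
8│♜ ♞ ♝ ♛ ♚ ♝ · ♜│8
7│♟ ♟ ♟ ♟ ♟ ♟ ♟ ♟│7
6│· · · · · · · ♞│6
5│· · · · · · · ·│5
4│· · · · · · · ·│4
3│· · ♘ · · · · ·│3
2│♙ ♙ ♙ ♙ ♙ ♙ ♙ ♙│2
1│♖ · ♗ ♕ ♔ ♗ ♘ ♖│1
  ─────────────────
  a b c d e f g h

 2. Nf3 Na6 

  a b c d e f g h
  ─────────────────
8│♜ · ♝ ♛ ♚ ♝ · ♜│8
7│♟ ♟ ♟ ♟ ♟ ♟ ♟ ♟│7
6│♞ · · · · · · ♞│6
5│· · · · · · · ·│5
4│· · · · · · · ·│4
3│· · ♘ · · ♘ · ·│3
2│♙ ♙ ♙ ♙ ♙ ♙ ♙ ♙│2
1│♖ · ♗ ♕ ♔ ♗ · ♖│1
  ─────────────────
  a b c d e f g h

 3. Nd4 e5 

  a b c d e f g h
  ─────────────────
8│♜ · ♝ ♛ ♚ ♝ · ♜│8
7│♟ ♟ ♟ ♟ · ♟ ♟ ♟│7
6│♞ · · · · · · ♞│6
5│· · · · ♟ · · ·│5
4│· · · ♘ · · · ·│4
3│· · ♘ · · · · ·│3
2│♙ ♙ ♙ ♙ ♙ ♙ ♙ ♙│2
1│♖ · ♗ ♕ ♔ ♗ · ♖│1
  ─────────────────
  a b c d e f g h



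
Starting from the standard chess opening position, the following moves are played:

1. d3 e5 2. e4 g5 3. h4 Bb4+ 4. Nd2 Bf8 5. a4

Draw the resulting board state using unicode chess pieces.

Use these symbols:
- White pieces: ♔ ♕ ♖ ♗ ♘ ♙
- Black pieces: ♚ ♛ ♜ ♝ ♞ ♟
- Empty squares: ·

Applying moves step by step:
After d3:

♜ ♞ ♝ ♛ ♚ ♝ ♞ ♜
♟ ♟ ♟ ♟ ♟ ♟ ♟ ♟
· · · · · · · ·
· · · · · · · ·
· · · · · · · ·
· · · ♙ · · · ·
♙ ♙ ♙ · ♙ ♙ ♙ ♙
♖ ♘ ♗ ♕ ♔ ♗ ♘ ♖


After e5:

♜ ♞ ♝ ♛ ♚ ♝ ♞ ♜
♟ ♟ ♟ ♟ · ♟ ♟ ♟
· · · · · · · ·
· · · · ♟ · · ·
· · · · · · · ·
· · · ♙ · · · ·
♙ ♙ ♙ · ♙ ♙ ♙ ♙
♖ ♘ ♗ ♕ ♔ ♗ ♘ ♖


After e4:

♜ ♞ ♝ ♛ ♚ ♝ ♞ ♜
♟ ♟ ♟ ♟ · ♟ ♟ ♟
· · · · · · · ·
· · · · ♟ · · ·
· · · · ♙ · · ·
· · · ♙ · · · ·
♙ ♙ ♙ · · ♙ ♙ ♙
♖ ♘ ♗ ♕ ♔ ♗ ♘ ♖


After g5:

♜ ♞ ♝ ♛ ♚ ♝ ♞ ♜
♟ ♟ ♟ ♟ · ♟ · ♟
· · · · · · · ·
· · · · ♟ · ♟ ·
· · · · ♙ · · ·
· · · ♙ · · · ·
♙ ♙ ♙ · · ♙ ♙ ♙
♖ ♘ ♗ ♕ ♔ ♗ ♘ ♖


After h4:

♜ ♞ ♝ ♛ ♚ ♝ ♞ ♜
♟ ♟ ♟ ♟ · ♟ · ♟
· · · · · · · ·
· · · · ♟ · ♟ ·
· · · · ♙ · · ♙
· · · ♙ · · · ·
♙ ♙ ♙ · · ♙ ♙ ·
♖ ♘ ♗ ♕ ♔ ♗ ♘ ♖


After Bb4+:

♜ ♞ ♝ ♛ ♚ · ♞ ♜
♟ ♟ ♟ ♟ · ♟ · ♟
· · · · · · · ·
· · · · ♟ · ♟ ·
· ♝ · · ♙ · · ♙
· · · ♙ · · · ·
♙ ♙ ♙ · · ♙ ♙ ·
♖ ♘ ♗ ♕ ♔ ♗ ♘ ♖


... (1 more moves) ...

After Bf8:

♜ ♞ ♝ ♛ ♚ ♝ ♞ ♜
♟ ♟ ♟ ♟ · ♟ · ♟
· · · · · · · ·
· · · · ♟ · ♟ ·
· · · · ♙ · · ♙
· · · ♙ · · · ·
♙ ♙ ♙ ♘ · ♙ ♙ ·
♖ · ♗ ♕ ♔ ♗ ♘ ♖


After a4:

♜ ♞ ♝ ♛ ♚ ♝ ♞ ♜
♟ ♟ ♟ ♟ · ♟ · ♟
· · · · · · · ·
· · · · ♟ · ♟ ·
♙ · · · ♙ · · ♙
· · · ♙ · · · ·
· ♙ ♙ ♘ · ♙ ♙ ·
♖ · ♗ ♕ ♔ ♗ ♘ ♖



  a b c d e f g h
  ─────────────────
8│♜ ♞ ♝ ♛ ♚ ♝ ♞ ♜│8
7│♟ ♟ ♟ ♟ · ♟ · ♟│7
6│· · · · · · · ·│6
5│· · · · ♟ · ♟ ·│5
4│♙ · · · ♙ · · ♙│4
3│· · · ♙ · · · ·│3
2│· ♙ ♙ ♘ · ♙ ♙ ·│2
1│♖ · ♗ ♕ ♔ ♗ ♘ ♖│1
  ─────────────────
  a b c d e f g h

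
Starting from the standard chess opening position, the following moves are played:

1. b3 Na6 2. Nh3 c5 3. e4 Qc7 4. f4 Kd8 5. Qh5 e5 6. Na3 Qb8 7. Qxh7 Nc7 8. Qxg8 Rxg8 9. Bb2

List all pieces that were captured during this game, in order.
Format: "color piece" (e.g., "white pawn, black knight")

Tracking captures:
  Qxh7: captured black pawn
  Qxg8: captured black knight
  Rxg8: captured white queen

black pawn, black knight, white queen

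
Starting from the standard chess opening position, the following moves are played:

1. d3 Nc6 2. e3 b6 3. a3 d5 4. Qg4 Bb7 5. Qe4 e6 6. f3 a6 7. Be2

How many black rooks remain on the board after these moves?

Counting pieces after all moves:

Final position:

  a b c d e f g h
  ─────────────────
8│♜ · · ♛ ♚ ♝ ♞ ♜│8
7│· ♝ ♟ · · ♟ ♟ ♟│7
6│♟ ♟ ♞ · ♟ · · ·│6
5│· · · ♟ · · · ·│5
4│· · · · ♕ · · ·│4
3│♙ · · ♙ ♙ ♙ · ·│3
2│· ♙ ♙ · ♗ · ♙ ♙│2
1│♖ ♘ ♗ · ♔ · ♘ ♖│1
  ─────────────────
  a b c d e f g h


2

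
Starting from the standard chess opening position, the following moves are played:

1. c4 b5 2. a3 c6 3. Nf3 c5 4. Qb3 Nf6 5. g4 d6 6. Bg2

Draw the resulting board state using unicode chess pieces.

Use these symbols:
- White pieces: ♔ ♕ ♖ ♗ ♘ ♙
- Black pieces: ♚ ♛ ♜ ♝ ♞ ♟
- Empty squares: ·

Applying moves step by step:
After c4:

♜ ♞ ♝ ♛ ♚ ♝ ♞ ♜
♟ ♟ ♟ ♟ ♟ ♟ ♟ ♟
· · · · · · · ·
· · · · · · · ·
· · ♙ · · · · ·
· · · · · · · ·
♙ ♙ · ♙ ♙ ♙ ♙ ♙
♖ ♘ ♗ ♕ ♔ ♗ ♘ ♖


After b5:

♜ ♞ ♝ ♛ ♚ ♝ ♞ ♜
♟ · ♟ ♟ ♟ ♟ ♟ ♟
· · · · · · · ·
· ♟ · · · · · ·
· · ♙ · · · · ·
· · · · · · · ·
♙ ♙ · ♙ ♙ ♙ ♙ ♙
♖ ♘ ♗ ♕ ♔ ♗ ♘ ♖


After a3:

♜ ♞ ♝ ♛ ♚ ♝ ♞ ♜
♟ · ♟ ♟ ♟ ♟ ♟ ♟
· · · · · · · ·
· ♟ · · · · · ·
· · ♙ · · · · ·
♙ · · · · · · ·
· ♙ · ♙ ♙ ♙ ♙ ♙
♖ ♘ ♗ ♕ ♔ ♗ ♘ ♖


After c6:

♜ ♞ ♝ ♛ ♚ ♝ ♞ ♜
♟ · · ♟ ♟ ♟ ♟ ♟
· · ♟ · · · · ·
· ♟ · · · · · ·
· · ♙ · · · · ·
♙ · · · · · · ·
· ♙ · ♙ ♙ ♙ ♙ ♙
♖ ♘ ♗ ♕ ♔ ♗ ♘ ♖


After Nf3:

♜ ♞ ♝ ♛ ♚ ♝ ♞ ♜
♟ · · ♟ ♟ ♟ ♟ ♟
· · ♟ · · · · ·
· ♟ · · · · · ·
· · ♙ · · · · ·
♙ · · · · ♘ · ·
· ♙ · ♙ ♙ ♙ ♙ ♙
♖ ♘ ♗ ♕ ♔ ♗ · ♖


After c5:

♜ ♞ ♝ ♛ ♚ ♝ ♞ ♜
♟ · · ♟ ♟ ♟ ♟ ♟
· · · · · · · ·
· ♟ ♟ · · · · ·
· · ♙ · · · · ·
♙ · · · · ♘ · ·
· ♙ · ♙ ♙ ♙ ♙ ♙
♖ ♘ ♗ ♕ ♔ ♗ · ♖


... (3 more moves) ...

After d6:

♜ ♞ ♝ ♛ ♚ ♝ · ♜
♟ · · · ♟ ♟ ♟ ♟
· · · ♟ · ♞ · ·
· ♟ ♟ · · · · ·
· · ♙ · · · ♙ ·
♙ ♕ · · · ♘ · ·
· ♙ · ♙ ♙ ♙ · ♙
♖ ♘ ♗ · ♔ ♗ · ♖


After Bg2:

♜ ♞ ♝ ♛ ♚ ♝ · ♜
♟ · · · ♟ ♟ ♟ ♟
· · · ♟ · ♞ · ·
· ♟ ♟ · · · · ·
· · ♙ · · · ♙ ·
♙ ♕ · · · ♘ · ·
· ♙ · ♙ ♙ ♙ ♗ ♙
♖ ♘ ♗ · ♔ · · ♖



  a b c d e f g h
  ─────────────────
8│♜ ♞ ♝ ♛ ♚ ♝ · ♜│8
7│♟ · · · ♟ ♟ ♟ ♟│7
6│· · · ♟ · ♞ · ·│6
5│· ♟ ♟ · · · · ·│5
4│· · ♙ · · · ♙ ·│4
3│♙ ♕ · · · ♘ · ·│3
2│· ♙ · ♙ ♙ ♙ ♗ ♙│2
1│♖ ♘ ♗ · ♔ · · ♖│1
  ─────────────────
  a b c d e f g h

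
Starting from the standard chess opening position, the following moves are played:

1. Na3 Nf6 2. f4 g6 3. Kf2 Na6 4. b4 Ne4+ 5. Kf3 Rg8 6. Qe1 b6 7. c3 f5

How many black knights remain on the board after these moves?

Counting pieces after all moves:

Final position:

  a b c d e f g h
  ─────────────────
8│♜ · ♝ ♛ ♚ ♝ ♜ ·│8
7│♟ · ♟ ♟ ♟ · · ♟│7
6│♞ ♟ · · · · ♟ ·│6
5│· · · · · ♟ · ·│5
4│· ♙ · · ♞ ♙ · ·│4
3│♘ · ♙ · · ♔ · ·│3
2│♙ · · ♙ ♙ · ♙ ♙│2
1│♖ · ♗ · ♕ ♗ ♘ ♖│1
  ─────────────────
  a b c d e f g h


2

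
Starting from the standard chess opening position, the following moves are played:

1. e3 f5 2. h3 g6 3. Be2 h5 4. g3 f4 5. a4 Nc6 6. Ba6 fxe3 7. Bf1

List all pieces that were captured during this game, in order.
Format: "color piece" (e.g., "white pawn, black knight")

Tracking captures:
  fxe3: captured white pawn

white pawn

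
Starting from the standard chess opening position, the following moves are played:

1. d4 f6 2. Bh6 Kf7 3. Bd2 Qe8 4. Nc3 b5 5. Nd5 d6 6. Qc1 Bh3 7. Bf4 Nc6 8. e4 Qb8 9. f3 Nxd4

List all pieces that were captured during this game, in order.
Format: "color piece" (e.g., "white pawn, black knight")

Tracking captures:
  Nxd4: captured white pawn

white pawn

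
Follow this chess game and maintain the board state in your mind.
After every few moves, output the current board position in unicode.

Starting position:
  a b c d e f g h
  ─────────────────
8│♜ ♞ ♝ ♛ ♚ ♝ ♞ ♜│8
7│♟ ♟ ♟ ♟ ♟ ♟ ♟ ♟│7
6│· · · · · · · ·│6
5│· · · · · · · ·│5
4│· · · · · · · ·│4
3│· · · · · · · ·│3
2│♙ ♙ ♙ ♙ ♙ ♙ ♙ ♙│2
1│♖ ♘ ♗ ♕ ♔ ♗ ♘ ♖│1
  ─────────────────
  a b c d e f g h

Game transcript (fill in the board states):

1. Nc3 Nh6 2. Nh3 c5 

  a b c d e f g h
  ─────────────────
8│♜ ♞ ♝ ♛ ♚ ♝ · ♜│8
7│♟ ♟ · ♟ ♟ ♟ ♟ ♟│7
6│· · · · · · · ♞│6
5│· · ♟ · · · · ·│5
4│· · · · · · · ·│4
3│· · ♘ · · · · ♘│3
2│♙ ♙ ♙ ♙ ♙ ♙ ♙ ♙│2
1│♖ · ♗ ♕ ♔ ♗ · ♖│1
  ─────────────────
  a b c d e f g h

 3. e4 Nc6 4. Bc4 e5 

  a b c d e f g h
  ─────────────────
8│♜ · ♝ ♛ ♚ ♝ · ♜│8
7│♟ ♟ · ♟ · ♟ ♟ ♟│7
6│· · ♞ · · · · ♞│6
5│· · ♟ · ♟ · · ·│5
4│· · ♗ · ♙ · · ·│4
3│· · ♘ · · · · ♘│3
2│♙ ♙ ♙ ♙ · ♙ ♙ ♙│2
1│♖ · ♗ ♕ ♔ · · ♖│1
  ─────────────────
  a b c d e f g h

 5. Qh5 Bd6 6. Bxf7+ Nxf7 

  a b c d e f g h
  ─────────────────
8│♜ · ♝ ♛ ♚ · · ♜│8
7│♟ ♟ · ♟ · ♞ ♟ ♟│7
6│· · ♞ ♝ · · · ·│6
5│· · ♟ · ♟ · · ♕│5
4│· · · · ♙ · · ·│4
3│· · ♘ · · · · ♘│3
2│♙ ♙ ♙ ♙ · ♙ ♙ ♙│2
1│♖ · ♗ · ♔ · · ♖│1
  ─────────────────
  a b c d e f g h

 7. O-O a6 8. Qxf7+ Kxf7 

  a b c d e f g h
  ─────────────────
8│♜ · ♝ ♛ · · · ♜│8
7│· ♟ · ♟ · ♚ ♟ ♟│7
6│♟ · ♞ ♝ · · · ·│6
5│· · ♟ · ♟ · · ·│5
4│· · · · ♙ · · ·│4
3│· · ♘ · · · · ♘│3
2│♙ ♙ ♙ ♙ · ♙ ♙ ♙│2
1│♖ · ♗ · · ♖ ♔ ·│1
  ─────────────────
  a b c d e f g h

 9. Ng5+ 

  a b c d e f g h
  ─────────────────
8│♜ · ♝ ♛ · · · ♜│8
7│· ♟ · ♟ · ♚ ♟ ♟│7
6│♟ · ♞ ♝ · · · ·│6
5│· · ♟ · ♟ · ♘ ·│5
4│· · · · ♙ · · ·│4
3│· · ♘ · · · · ·│3
2│♙ ♙ ♙ ♙ · ♙ ♙ ♙│2
1│♖ · ♗ · · ♖ ♔ ·│1
  ─────────────────
  a b c d e f g h


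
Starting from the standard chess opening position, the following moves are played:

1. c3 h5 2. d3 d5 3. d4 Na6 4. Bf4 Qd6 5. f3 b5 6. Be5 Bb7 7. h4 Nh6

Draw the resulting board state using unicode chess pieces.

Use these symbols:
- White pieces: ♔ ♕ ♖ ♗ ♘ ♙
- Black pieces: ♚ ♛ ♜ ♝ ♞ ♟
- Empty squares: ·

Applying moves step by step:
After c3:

♜ ♞ ♝ ♛ ♚ ♝ ♞ ♜
♟ ♟ ♟ ♟ ♟ ♟ ♟ ♟
· · · · · · · ·
· · · · · · · ·
· · · · · · · ·
· · ♙ · · · · ·
♙ ♙ · ♙ ♙ ♙ ♙ ♙
♖ ♘ ♗ ♕ ♔ ♗ ♘ ♖


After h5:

♜ ♞ ♝ ♛ ♚ ♝ ♞ ♜
♟ ♟ ♟ ♟ ♟ ♟ ♟ ·
· · · · · · · ·
· · · · · · · ♟
· · · · · · · ·
· · ♙ · · · · ·
♙ ♙ · ♙ ♙ ♙ ♙ ♙
♖ ♘ ♗ ♕ ♔ ♗ ♘ ♖


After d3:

♜ ♞ ♝ ♛ ♚ ♝ ♞ ♜
♟ ♟ ♟ ♟ ♟ ♟ ♟ ·
· · · · · · · ·
· · · · · · · ♟
· · · · · · · ·
· · ♙ ♙ · · · ·
♙ ♙ · · ♙ ♙ ♙ ♙
♖ ♘ ♗ ♕ ♔ ♗ ♘ ♖


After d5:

♜ ♞ ♝ ♛ ♚ ♝ ♞ ♜
♟ ♟ ♟ · ♟ ♟ ♟ ·
· · · · · · · ·
· · · ♟ · · · ♟
· · · · · · · ·
· · ♙ ♙ · · · ·
♙ ♙ · · ♙ ♙ ♙ ♙
♖ ♘ ♗ ♕ ♔ ♗ ♘ ♖


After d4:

♜ ♞ ♝ ♛ ♚ ♝ ♞ ♜
♟ ♟ ♟ · ♟ ♟ ♟ ·
· · · · · · · ·
· · · ♟ · · · ♟
· · · ♙ · · · ·
· · ♙ · · · · ·
♙ ♙ · · ♙ ♙ ♙ ♙
♖ ♘ ♗ ♕ ♔ ♗ ♘ ♖


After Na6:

♜ · ♝ ♛ ♚ ♝ ♞ ♜
♟ ♟ ♟ · ♟ ♟ ♟ ·
♞ · · · · · · ·
· · · ♟ · · · ♟
· · · ♙ · · · ·
· · ♙ · · · · ·
♙ ♙ · · ♙ ♙ ♙ ♙
♖ ♘ ♗ ♕ ♔ ♗ ♘ ♖


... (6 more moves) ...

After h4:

♜ · · · ♚ ♝ ♞ ♜
♟ ♝ ♟ · ♟ ♟ ♟ ·
♞ · · ♛ · · · ·
· ♟ · ♟ ♗ · · ♟
· · · ♙ · · · ♙
· · ♙ · · ♙ · ·
♙ ♙ · · ♙ · ♙ ·
♖ ♘ · ♕ ♔ ♗ ♘ ♖


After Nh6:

♜ · · · ♚ ♝ · ♜
♟ ♝ ♟ · ♟ ♟ ♟ ·
♞ · · ♛ · · · ♞
· ♟ · ♟ ♗ · · ♟
· · · ♙ · · · ♙
· · ♙ · · ♙ · ·
♙ ♙ · · ♙ · ♙ ·
♖ ♘ · ♕ ♔ ♗ ♘ ♖



  a b c d e f g h
  ─────────────────
8│♜ · · · ♚ ♝ · ♜│8
7│♟ ♝ ♟ · ♟ ♟ ♟ ·│7
6│♞ · · ♛ · · · ♞│6
5│· ♟ · ♟ ♗ · · ♟│5
4│· · · ♙ · · · ♙│4
3│· · ♙ · · ♙ · ·│3
2│♙ ♙ · · ♙ · ♙ ·│2
1│♖ ♘ · ♕ ♔ ♗ ♘ ♖│1
  ─────────────────
  a b c d e f g h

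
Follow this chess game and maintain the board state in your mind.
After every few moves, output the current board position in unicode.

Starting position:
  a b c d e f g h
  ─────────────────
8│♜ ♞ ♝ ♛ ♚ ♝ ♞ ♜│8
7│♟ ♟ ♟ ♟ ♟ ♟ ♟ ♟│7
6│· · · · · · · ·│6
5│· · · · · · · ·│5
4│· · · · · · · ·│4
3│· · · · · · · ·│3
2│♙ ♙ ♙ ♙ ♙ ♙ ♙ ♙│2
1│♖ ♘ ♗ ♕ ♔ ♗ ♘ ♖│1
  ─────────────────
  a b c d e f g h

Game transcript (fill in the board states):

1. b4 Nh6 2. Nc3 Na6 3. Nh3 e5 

  a b c d e f g h
  ─────────────────
8│♜ · ♝ ♛ ♚ ♝ · ♜│8
7│♟ ♟ ♟ ♟ · ♟ ♟ ♟│7
6│♞ · · · · · · ♞│6
5│· · · · ♟ · · ·│5
4│· ♙ · · · · · ·│4
3│· · ♘ · · · · ♘│3
2│♙ · ♙ ♙ ♙ ♙ ♙ ♙│2
1│♖ · ♗ ♕ ♔ ♗ · ♖│1
  ─────────────────
  a b c d e f g h

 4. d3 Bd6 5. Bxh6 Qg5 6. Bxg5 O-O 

  a b c d e f g h
  ─────────────────
8│♜ · ♝ · · ♜ ♚ ·│8
7│♟ ♟ ♟ ♟ · ♟ ♟ ♟│7
6│♞ · · ♝ · · · ·│6
5│· · · · ♟ · ♗ ·│5
4│· ♙ · · · · · ·│4
3│· · ♘ ♙ · · · ♘│3
2│♙ · ♙ · ♙ ♙ ♙ ♙│2
1│♖ · · ♕ ♔ ♗ · ♖│1
  ─────────────────
  a b c d e f g h

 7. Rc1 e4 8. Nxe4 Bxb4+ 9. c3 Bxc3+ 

  a b c d e f g h
  ─────────────────
8│♜ · ♝ · · ♜ ♚ ·│8
7│♟ ♟ ♟ ♟ · ♟ ♟ ♟│7
6│♞ · · · · · · ·│6
5│· · · · · · ♗ ·│5
4│· · · · ♘ · · ·│4
3│· · ♝ ♙ · · · ♘│3
2│♙ · · · ♙ ♙ ♙ ♙│2
1│· · ♖ ♕ ♔ ♗ · ♖│1
  ─────────────────
  a b c d e f g h

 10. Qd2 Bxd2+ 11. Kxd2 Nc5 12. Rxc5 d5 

  a b c d e f g h
  ─────────────────
8│♜ · ♝ · · ♜ ♚ ·│8
7│♟ ♟ ♟ · · ♟ ♟ ♟│7
6│· · · · · · · ·│6
5│· · ♖ ♟ · · ♗ ·│5
4│· · · · ♘ · · ·│4
3│· · · ♙ · · · ♘│3
2│♙ · · ♔ ♙ ♙ ♙ ♙│2
1│· · · · · ♗ · ♖│1
  ─────────────────
  a b c d e f g h

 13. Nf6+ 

  a b c d e f g h
  ─────────────────
8│♜ · ♝ · · ♜ ♚ ·│8
7│♟ ♟ ♟ · · ♟ ♟ ♟│7
6│· · · · · ♘ · ·│6
5│· · ♖ ♟ · · ♗ ·│5
4│· · · · · · · ·│4
3│· · · ♙ · · · ♘│3
2│♙ · · ♔ ♙ ♙ ♙ ♙│2
1│· · · · · ♗ · ♖│1
  ─────────────────
  a b c d e f g h


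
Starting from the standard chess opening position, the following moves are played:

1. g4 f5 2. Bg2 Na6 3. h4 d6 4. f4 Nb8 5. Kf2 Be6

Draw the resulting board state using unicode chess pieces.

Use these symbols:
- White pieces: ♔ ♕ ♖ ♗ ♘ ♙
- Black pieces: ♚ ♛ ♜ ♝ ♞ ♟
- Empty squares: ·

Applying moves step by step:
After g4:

♜ ♞ ♝ ♛ ♚ ♝ ♞ ♜
♟ ♟ ♟ ♟ ♟ ♟ ♟ ♟
· · · · · · · ·
· · · · · · · ·
· · · · · · ♙ ·
· · · · · · · ·
♙ ♙ ♙ ♙ ♙ ♙ · ♙
♖ ♘ ♗ ♕ ♔ ♗ ♘ ♖


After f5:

♜ ♞ ♝ ♛ ♚ ♝ ♞ ♜
♟ ♟ ♟ ♟ ♟ · ♟ ♟
· · · · · · · ·
· · · · · ♟ · ·
· · · · · · ♙ ·
· · · · · · · ·
♙ ♙ ♙ ♙ ♙ ♙ · ♙
♖ ♘ ♗ ♕ ♔ ♗ ♘ ♖


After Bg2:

♜ ♞ ♝ ♛ ♚ ♝ ♞ ♜
♟ ♟ ♟ ♟ ♟ · ♟ ♟
· · · · · · · ·
· · · · · ♟ · ·
· · · · · · ♙ ·
· · · · · · · ·
♙ ♙ ♙ ♙ ♙ ♙ ♗ ♙
♖ ♘ ♗ ♕ ♔ · ♘ ♖


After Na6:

♜ · ♝ ♛ ♚ ♝ ♞ ♜
♟ ♟ ♟ ♟ ♟ · ♟ ♟
♞ · · · · · · ·
· · · · · ♟ · ·
· · · · · · ♙ ·
· · · · · · · ·
♙ ♙ ♙ ♙ ♙ ♙ ♗ ♙
♖ ♘ ♗ ♕ ♔ · ♘ ♖


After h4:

♜ · ♝ ♛ ♚ ♝ ♞ ♜
♟ ♟ ♟ ♟ ♟ · ♟ ♟
♞ · · · · · · ·
· · · · · ♟ · ·
· · · · · · ♙ ♙
· · · · · · · ·
♙ ♙ ♙ ♙ ♙ ♙ ♗ ·
♖ ♘ ♗ ♕ ♔ · ♘ ♖


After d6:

♜ · ♝ ♛ ♚ ♝ ♞ ♜
♟ ♟ ♟ · ♟ · ♟ ♟
♞ · · ♟ · · · ·
· · · · · ♟ · ·
· · · · · · ♙ ♙
· · · · · · · ·
♙ ♙ ♙ ♙ ♙ ♙ ♗ ·
♖ ♘ ♗ ♕ ♔ · ♘ ♖


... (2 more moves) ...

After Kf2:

♜ ♞ ♝ ♛ ♚ ♝ ♞ ♜
♟ ♟ ♟ · ♟ · ♟ ♟
· · · ♟ · · · ·
· · · · · ♟ · ·
· · · · · ♙ ♙ ♙
· · · · · · · ·
♙ ♙ ♙ ♙ ♙ ♔ ♗ ·
♖ ♘ ♗ ♕ · · ♘ ♖


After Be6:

♜ ♞ · ♛ ♚ ♝ ♞ ♜
♟ ♟ ♟ · ♟ · ♟ ♟
· · · ♟ ♝ · · ·
· · · · · ♟ · ·
· · · · · ♙ ♙ ♙
· · · · · · · ·
♙ ♙ ♙ ♙ ♙ ♔ ♗ ·
♖ ♘ ♗ ♕ · · ♘ ♖



  a b c d e f g h
  ─────────────────
8│♜ ♞ · ♛ ♚ ♝ ♞ ♜│8
7│♟ ♟ ♟ · ♟ · ♟ ♟│7
6│· · · ♟ ♝ · · ·│6
5│· · · · · ♟ · ·│5
4│· · · · · ♙ ♙ ♙│4
3│· · · · · · · ·│3
2│♙ ♙ ♙ ♙ ♙ ♔ ♗ ·│2
1│♖ ♘ ♗ ♕ · · ♘ ♖│1
  ─────────────────
  a b c d e f g h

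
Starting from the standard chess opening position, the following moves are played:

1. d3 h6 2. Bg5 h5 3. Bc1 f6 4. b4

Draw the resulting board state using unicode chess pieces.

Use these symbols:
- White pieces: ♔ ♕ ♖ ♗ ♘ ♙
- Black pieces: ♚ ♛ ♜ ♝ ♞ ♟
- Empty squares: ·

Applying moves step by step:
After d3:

♜ ♞ ♝ ♛ ♚ ♝ ♞ ♜
♟ ♟ ♟ ♟ ♟ ♟ ♟ ♟
· · · · · · · ·
· · · · · · · ·
· · · · · · · ·
· · · ♙ · · · ·
♙ ♙ ♙ · ♙ ♙ ♙ ♙
♖ ♘ ♗ ♕ ♔ ♗ ♘ ♖


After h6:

♜ ♞ ♝ ♛ ♚ ♝ ♞ ♜
♟ ♟ ♟ ♟ ♟ ♟ ♟ ·
· · · · · · · ♟
· · · · · · · ·
· · · · · · · ·
· · · ♙ · · · ·
♙ ♙ ♙ · ♙ ♙ ♙ ♙
♖ ♘ ♗ ♕ ♔ ♗ ♘ ♖


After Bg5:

♜ ♞ ♝ ♛ ♚ ♝ ♞ ♜
♟ ♟ ♟ ♟ ♟ ♟ ♟ ·
· · · · · · · ♟
· · · · · · ♗ ·
· · · · · · · ·
· · · ♙ · · · ·
♙ ♙ ♙ · ♙ ♙ ♙ ♙
♖ ♘ · ♕ ♔ ♗ ♘ ♖


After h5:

♜ ♞ ♝ ♛ ♚ ♝ ♞ ♜
♟ ♟ ♟ ♟ ♟ ♟ ♟ ·
· · · · · · · ·
· · · · · · ♗ ♟
· · · · · · · ·
· · · ♙ · · · ·
♙ ♙ ♙ · ♙ ♙ ♙ ♙
♖ ♘ · ♕ ♔ ♗ ♘ ♖


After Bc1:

♜ ♞ ♝ ♛ ♚ ♝ ♞ ♜
♟ ♟ ♟ ♟ ♟ ♟ ♟ ·
· · · · · · · ·
· · · · · · · ♟
· · · · · · · ·
· · · ♙ · · · ·
♙ ♙ ♙ · ♙ ♙ ♙ ♙
♖ ♘ ♗ ♕ ♔ ♗ ♘ ♖


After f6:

♜ ♞ ♝ ♛ ♚ ♝ ♞ ♜
♟ ♟ ♟ ♟ ♟ · ♟ ·
· · · · · ♟ · ·
· · · · · · · ♟
· · · · · · · ·
· · · ♙ · · · ·
♙ ♙ ♙ · ♙ ♙ ♙ ♙
♖ ♘ ♗ ♕ ♔ ♗ ♘ ♖


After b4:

♜ ♞ ♝ ♛ ♚ ♝ ♞ ♜
♟ ♟ ♟ ♟ ♟ · ♟ ·
· · · · · ♟ · ·
· · · · · · · ♟
· ♙ · · · · · ·
· · · ♙ · · · ·
♙ · ♙ · ♙ ♙ ♙ ♙
♖ ♘ ♗ ♕ ♔ ♗ ♘ ♖



  a b c d e f g h
  ─────────────────
8│♜ ♞ ♝ ♛ ♚ ♝ ♞ ♜│8
7│♟ ♟ ♟ ♟ ♟ · ♟ ·│7
6│· · · · · ♟ · ·│6
5│· · · · · · · ♟│5
4│· ♙ · · · · · ·│4
3│· · · ♙ · · · ·│3
2│♙ · ♙ · ♙ ♙ ♙ ♙│2
1│♖ ♘ ♗ ♕ ♔ ♗ ♘ ♖│1
  ─────────────────
  a b c d e f g h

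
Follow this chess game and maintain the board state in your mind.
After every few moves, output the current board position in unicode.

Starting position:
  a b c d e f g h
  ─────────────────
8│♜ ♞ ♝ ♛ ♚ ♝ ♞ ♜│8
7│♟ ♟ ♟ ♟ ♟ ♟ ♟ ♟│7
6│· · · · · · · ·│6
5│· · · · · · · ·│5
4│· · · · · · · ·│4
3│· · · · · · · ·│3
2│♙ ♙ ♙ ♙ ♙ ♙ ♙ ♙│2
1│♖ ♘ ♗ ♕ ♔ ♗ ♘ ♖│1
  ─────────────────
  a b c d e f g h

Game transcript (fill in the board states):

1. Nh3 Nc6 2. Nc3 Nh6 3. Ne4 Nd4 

  a b c d e f g h
  ─────────────────
8│♜ · ♝ ♛ ♚ ♝ · ♜│8
7│♟ ♟ ♟ ♟ ♟ ♟ ♟ ♟│7
6│· · · · · · · ♞│6
5│· · · · · · · ·│5
4│· · · ♞ ♘ · · ·│4
3│· · · · · · · ♘│3
2│♙ ♙ ♙ ♙ ♙ ♙ ♙ ♙│2
1│♖ · ♗ ♕ ♔ ♗ · ♖│1
  ─────────────────
  a b c d e f g h

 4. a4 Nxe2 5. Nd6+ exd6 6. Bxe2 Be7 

  a b c d e f g h
  ─────────────────
8│♜ · ♝ ♛ ♚ · · ♜│8
7│♟ ♟ ♟ ♟ ♝ ♟ ♟ ♟│7
6│· · · ♟ · · · ♞│6
5│· · · · · · · ·│5
4│♙ · · · · · · ·│4
3│· · · · · · · ♘│3
2│· ♙ ♙ ♙ ♗ ♙ ♙ ♙│2
1│♖ · ♗ ♕ ♔ · · ♖│1
  ─────────────────
  a b c d e f g h

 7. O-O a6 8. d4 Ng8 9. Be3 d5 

  a b c d e f g h
  ─────────────────
8│♜ · ♝ ♛ ♚ · ♞ ♜│8
7│· ♟ ♟ ♟ ♝ ♟ ♟ ♟│7
6│♟ · · · · · · ·│6
5│· · · ♟ · · · ·│5
4│♙ · · ♙ · · · ·│4
3│· · · · ♗ · · ♘│3
2│· ♙ ♙ · ♗ ♙ ♙ ♙│2
1│♖ · · ♕ · ♖ ♔ ·│1
  ─────────────────
  a b c d e f g h

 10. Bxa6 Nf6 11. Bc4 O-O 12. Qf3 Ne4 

  a b c d e f g h
  ─────────────────
8│♜ · ♝ ♛ · ♜ ♚ ·│8
7│· ♟ ♟ ♟ ♝ ♟ ♟ ♟│7
6│· · · · · · · ·│6
5│· · · ♟ · · · ·│5
4│♙ · ♗ ♙ ♞ · · ·│4
3│· · · · ♗ ♕ · ♘│3
2│· ♙ ♙ · · ♙ ♙ ♙│2
1│♖ · · · · ♖ ♔ ·│1
  ─────────────────
  a b c d e f g h

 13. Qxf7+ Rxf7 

  a b c d e f g h
  ─────────────────
8│♜ · ♝ ♛ · · ♚ ·│8
7│· ♟ ♟ ♟ ♝ ♜ ♟ ♟│7
6│· · · · · · · ·│6
5│· · · ♟ · · · ·│5
4│♙ · ♗ ♙ ♞ · · ·│4
3│· · · · ♗ · · ♘│3
2│· ♙ ♙ · · ♙ ♙ ♙│2
1│♖ · · · · ♖ ♔ ·│1
  ─────────────────
  a b c d e f g h


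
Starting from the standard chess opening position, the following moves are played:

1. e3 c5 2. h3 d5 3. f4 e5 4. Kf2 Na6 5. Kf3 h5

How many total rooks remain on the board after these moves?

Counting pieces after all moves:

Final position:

  a b c d e f g h
  ─────────────────
8│♜ · ♝ ♛ ♚ ♝ ♞ ♜│8
7│♟ ♟ · · · ♟ ♟ ·│7
6│♞ · · · · · · ·│6
5│· · ♟ ♟ ♟ · · ♟│5
4│· · · · · ♙ · ·│4
3│· · · · ♙ ♔ · ♙│3
2│♙ ♙ ♙ ♙ · · ♙ ·│2
1│♖ ♘ ♗ ♕ · ♗ ♘ ♖│1
  ─────────────────
  a b c d e f g h


4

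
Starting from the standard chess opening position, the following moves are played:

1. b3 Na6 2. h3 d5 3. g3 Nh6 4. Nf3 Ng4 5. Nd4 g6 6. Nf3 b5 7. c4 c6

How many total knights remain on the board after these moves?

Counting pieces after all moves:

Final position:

  a b c d e f g h
  ─────────────────
8│♜ · ♝ ♛ ♚ ♝ · ♜│8
7│♟ · · · ♟ ♟ · ♟│7
6│♞ · ♟ · · · ♟ ·│6
5│· ♟ · ♟ · · · ·│5
4│· · ♙ · · · ♞ ·│4
3│· ♙ · · · ♘ ♙ ♙│3
2│♙ · · ♙ ♙ ♙ · ·│2
1│♖ ♘ ♗ ♕ ♔ ♗ · ♖│1
  ─────────────────
  a b c d e f g h


4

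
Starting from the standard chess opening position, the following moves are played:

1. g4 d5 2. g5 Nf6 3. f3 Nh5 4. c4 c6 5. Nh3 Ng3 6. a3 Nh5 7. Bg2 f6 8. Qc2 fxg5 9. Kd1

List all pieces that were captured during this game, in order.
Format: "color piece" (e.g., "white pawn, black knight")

Tracking captures:
  fxg5: captured white pawn

white pawn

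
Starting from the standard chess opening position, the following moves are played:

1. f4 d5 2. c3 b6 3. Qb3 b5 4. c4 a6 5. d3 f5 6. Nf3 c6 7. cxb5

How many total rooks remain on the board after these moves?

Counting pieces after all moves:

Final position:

  a b c d e f g h
  ─────────────────
8│♜ ♞ ♝ ♛ ♚ ♝ ♞ ♜│8
7│· · · · ♟ · ♟ ♟│7
6│♟ · ♟ · · · · ·│6
5│· ♙ · ♟ · ♟ · ·│5
4│· · · · · ♙ · ·│4
3│· ♕ · ♙ · ♘ · ·│3
2│♙ ♙ · · ♙ · ♙ ♙│2
1│♖ ♘ ♗ · ♔ ♗ · ♖│1
  ─────────────────
  a b c d e f g h


4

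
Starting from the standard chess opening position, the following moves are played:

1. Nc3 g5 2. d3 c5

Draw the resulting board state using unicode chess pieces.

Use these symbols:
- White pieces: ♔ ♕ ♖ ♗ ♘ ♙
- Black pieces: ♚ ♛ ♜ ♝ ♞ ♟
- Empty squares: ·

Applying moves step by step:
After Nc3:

♜ ♞ ♝ ♛ ♚ ♝ ♞ ♜
♟ ♟ ♟ ♟ ♟ ♟ ♟ ♟
· · · · · · · ·
· · · · · · · ·
· · · · · · · ·
· · ♘ · · · · ·
♙ ♙ ♙ ♙ ♙ ♙ ♙ ♙
♖ · ♗ ♕ ♔ ♗ ♘ ♖


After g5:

♜ ♞ ♝ ♛ ♚ ♝ ♞ ♜
♟ ♟ ♟ ♟ ♟ ♟ · ♟
· · · · · · · ·
· · · · · · ♟ ·
· · · · · · · ·
· · ♘ · · · · ·
♙ ♙ ♙ ♙ ♙ ♙ ♙ ♙
♖ · ♗ ♕ ♔ ♗ ♘ ♖


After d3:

♜ ♞ ♝ ♛ ♚ ♝ ♞ ♜
♟ ♟ ♟ ♟ ♟ ♟ · ♟
· · · · · · · ·
· · · · · · ♟ ·
· · · · · · · ·
· · ♘ ♙ · · · ·
♙ ♙ ♙ · ♙ ♙ ♙ ♙
♖ · ♗ ♕ ♔ ♗ ♘ ♖


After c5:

♜ ♞ ♝ ♛ ♚ ♝ ♞ ♜
♟ ♟ · ♟ ♟ ♟ · ♟
· · · · · · · ·
· · ♟ · · · ♟ ·
· · · · · · · ·
· · ♘ ♙ · · · ·
♙ ♙ ♙ · ♙ ♙ ♙ ♙
♖ · ♗ ♕ ♔ ♗ ♘ ♖



  a b c d e f g h
  ─────────────────
8│♜ ♞ ♝ ♛ ♚ ♝ ♞ ♜│8
7│♟ ♟ · ♟ ♟ ♟ · ♟│7
6│· · · · · · · ·│6
5│· · ♟ · · · ♟ ·│5
4│· · · · · · · ·│4
3│· · ♘ ♙ · · · ·│3
2│♙ ♙ ♙ · ♙ ♙ ♙ ♙│2
1│♖ · ♗ ♕ ♔ ♗ ♘ ♖│1
  ─────────────────
  a b c d e f g h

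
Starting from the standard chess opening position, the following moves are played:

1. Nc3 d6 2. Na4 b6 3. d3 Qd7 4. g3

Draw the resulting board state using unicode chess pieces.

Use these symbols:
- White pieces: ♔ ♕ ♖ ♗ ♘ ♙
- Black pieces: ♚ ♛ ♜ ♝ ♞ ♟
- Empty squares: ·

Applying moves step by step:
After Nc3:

♜ ♞ ♝ ♛ ♚ ♝ ♞ ♜
♟ ♟ ♟ ♟ ♟ ♟ ♟ ♟
· · · · · · · ·
· · · · · · · ·
· · · · · · · ·
· · ♘ · · · · ·
♙ ♙ ♙ ♙ ♙ ♙ ♙ ♙
♖ · ♗ ♕ ♔ ♗ ♘ ♖


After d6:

♜ ♞ ♝ ♛ ♚ ♝ ♞ ♜
♟ ♟ ♟ · ♟ ♟ ♟ ♟
· · · ♟ · · · ·
· · · · · · · ·
· · · · · · · ·
· · ♘ · · · · ·
♙ ♙ ♙ ♙ ♙ ♙ ♙ ♙
♖ · ♗ ♕ ♔ ♗ ♘ ♖


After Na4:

♜ ♞ ♝ ♛ ♚ ♝ ♞ ♜
♟ ♟ ♟ · ♟ ♟ ♟ ♟
· · · ♟ · · · ·
· · · · · · · ·
♘ · · · · · · ·
· · · · · · · ·
♙ ♙ ♙ ♙ ♙ ♙ ♙ ♙
♖ · ♗ ♕ ♔ ♗ ♘ ♖


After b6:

♜ ♞ ♝ ♛ ♚ ♝ ♞ ♜
♟ · ♟ · ♟ ♟ ♟ ♟
· ♟ · ♟ · · · ·
· · · · · · · ·
♘ · · · · · · ·
· · · · · · · ·
♙ ♙ ♙ ♙ ♙ ♙ ♙ ♙
♖ · ♗ ♕ ♔ ♗ ♘ ♖


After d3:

♜ ♞ ♝ ♛ ♚ ♝ ♞ ♜
♟ · ♟ · ♟ ♟ ♟ ♟
· ♟ · ♟ · · · ·
· · · · · · · ·
♘ · · · · · · ·
· · · ♙ · · · ·
♙ ♙ ♙ · ♙ ♙ ♙ ♙
♖ · ♗ ♕ ♔ ♗ ♘ ♖


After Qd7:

♜ ♞ ♝ · ♚ ♝ ♞ ♜
♟ · ♟ ♛ ♟ ♟ ♟ ♟
· ♟ · ♟ · · · ·
· · · · · · · ·
♘ · · · · · · ·
· · · ♙ · · · ·
♙ ♙ ♙ · ♙ ♙ ♙ ♙
♖ · ♗ ♕ ♔ ♗ ♘ ♖


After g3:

♜ ♞ ♝ · ♚ ♝ ♞ ♜
♟ · ♟ ♛ ♟ ♟ ♟ ♟
· ♟ · ♟ · · · ·
· · · · · · · ·
♘ · · · · · · ·
· · · ♙ · · ♙ ·
♙ ♙ ♙ · ♙ ♙ · ♙
♖ · ♗ ♕ ♔ ♗ ♘ ♖



  a b c d e f g h
  ─────────────────
8│♜ ♞ ♝ · ♚ ♝ ♞ ♜│8
7│♟ · ♟ ♛ ♟ ♟ ♟ ♟│7
6│· ♟ · ♟ · · · ·│6
5│· · · · · · · ·│5
4│♘ · · · · · · ·│4
3│· · · ♙ · · ♙ ·│3
2│♙ ♙ ♙ · ♙ ♙ · ♙│2
1│♖ · ♗ ♕ ♔ ♗ ♘ ♖│1
  ─────────────────
  a b c d e f g h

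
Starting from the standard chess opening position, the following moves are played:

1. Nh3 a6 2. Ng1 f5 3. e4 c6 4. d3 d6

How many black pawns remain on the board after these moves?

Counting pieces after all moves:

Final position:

  a b c d e f g h
  ─────────────────
8│♜ ♞ ♝ ♛ ♚ ♝ ♞ ♜│8
7│· ♟ · · ♟ · ♟ ♟│7
6│♟ · ♟ ♟ · · · ·│6
5│· · · · · ♟ · ·│5
4│· · · · ♙ · · ·│4
3│· · · ♙ · · · ·│3
2│♙ ♙ ♙ · · ♙ ♙ ♙│2
1│♖ ♘ ♗ ♕ ♔ ♗ ♘ ♖│1
  ─────────────────
  a b c d e f g h


8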